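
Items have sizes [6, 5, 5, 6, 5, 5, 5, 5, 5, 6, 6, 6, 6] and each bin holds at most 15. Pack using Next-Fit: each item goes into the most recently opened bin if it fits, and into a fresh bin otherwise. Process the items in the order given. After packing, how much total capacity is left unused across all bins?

19

6 → bin 1 (remaining 9)
5 → bin 1 (remaining 4)
5 → bin 2 (remaining 10)
6 → bin 2 (remaining 4)
5 → bin 3 (remaining 10)
5 → bin 3 (remaining 5)
5 → bin 3 (remaining 0)
5 → bin 4 (remaining 10)
5 → bin 4 (remaining 5)
6 → bin 5 (remaining 9)
6 → bin 5 (remaining 3)
6 → bin 6 (remaining 9)
6 → bin 6 (remaining 3)
6 bins × 15 = 90; used 71; unused 19.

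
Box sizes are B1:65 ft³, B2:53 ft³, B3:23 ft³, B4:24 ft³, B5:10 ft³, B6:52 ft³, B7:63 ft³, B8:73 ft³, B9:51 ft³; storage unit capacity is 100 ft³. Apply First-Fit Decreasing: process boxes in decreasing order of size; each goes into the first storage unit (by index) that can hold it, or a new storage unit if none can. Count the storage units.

Sorted descending: 73, 65, 63, 53, 52, 51, 24, 23, 10.
73 ft³ → storage unit 1 (remaining 27 ft³)
65 ft³ → storage unit 2 (remaining 35 ft³)
63 ft³ → storage unit 3 (remaining 37 ft³)
53 ft³ → storage unit 4 (remaining 47 ft³)
52 ft³ → storage unit 5 (remaining 48 ft³)
51 ft³ → storage unit 6 (remaining 49 ft³)
24 ft³ → storage unit 1 (remaining 3 ft³)
23 ft³ → storage unit 2 (remaining 12 ft³)
10 ft³ → storage unit 2 (remaining 2 ft³)

6 storage units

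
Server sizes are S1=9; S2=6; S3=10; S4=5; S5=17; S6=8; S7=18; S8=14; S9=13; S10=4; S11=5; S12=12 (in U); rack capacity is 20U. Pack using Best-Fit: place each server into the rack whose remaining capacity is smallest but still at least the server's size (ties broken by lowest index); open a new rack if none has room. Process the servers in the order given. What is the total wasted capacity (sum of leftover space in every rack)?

Put S1 (9U) in rack 1; 11U remain.
Put S2 (6U) in rack 1; 5U remain.
Put S3 (10U) in rack 2; 10U remain.
Put S4 (5U) in rack 1; 0U remain.
Put S5 (17U) in rack 3; 3U remain.
Put S6 (8U) in rack 2; 2U remain.
Put S7 (18U) in rack 4; 2U remain.
Put S8 (14U) in rack 5; 6U remain.
Put S9 (13U) in rack 6; 7U remain.
Put S10 (4U) in rack 5; 2U remain.
Put S11 (5U) in rack 6; 2U remain.
Put S12 (12U) in rack 7; 8U remain.
7 racks × 20U = 140U; used 121U; unused 19U.

19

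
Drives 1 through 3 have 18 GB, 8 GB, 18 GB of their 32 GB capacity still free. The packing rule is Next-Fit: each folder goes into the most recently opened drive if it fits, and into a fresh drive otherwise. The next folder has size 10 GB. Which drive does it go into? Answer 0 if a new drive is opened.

3

Next-Fit only looks at drive 3, which has 18 GB free.
10 GB fits there.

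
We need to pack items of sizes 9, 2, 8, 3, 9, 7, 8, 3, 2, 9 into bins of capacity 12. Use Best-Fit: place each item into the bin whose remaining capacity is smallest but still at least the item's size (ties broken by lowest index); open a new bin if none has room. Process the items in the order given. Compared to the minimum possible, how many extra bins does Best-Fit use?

Best-Fit: [9,2] [8,3] [9,3] [7] [8,2] [9] → 6 bins.
6 items exceed 6 (half the capacity), and no two of those can share a bin, so at least 6 bins are needed.
So 6 is already optimal.

0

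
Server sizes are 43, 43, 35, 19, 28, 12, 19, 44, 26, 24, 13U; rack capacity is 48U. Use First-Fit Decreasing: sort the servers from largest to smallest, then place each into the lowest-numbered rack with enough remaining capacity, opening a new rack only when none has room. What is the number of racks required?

7

Sorted descending: 44, 43, 43, 35, 28, 26, 24, 19, 19, 13, 12.
44U → rack 1 (remaining 4U)
43U → rack 2 (remaining 5U)
43U → rack 3 (remaining 5U)
35U → rack 4 (remaining 13U)
28U → rack 5 (remaining 20U)
26U → rack 6 (remaining 22U)
24U → rack 7 (remaining 24U)
19U → rack 5 (remaining 1U)
19U → rack 6 (remaining 3U)
13U → rack 4 (remaining 0U)
12U → rack 7 (remaining 12U)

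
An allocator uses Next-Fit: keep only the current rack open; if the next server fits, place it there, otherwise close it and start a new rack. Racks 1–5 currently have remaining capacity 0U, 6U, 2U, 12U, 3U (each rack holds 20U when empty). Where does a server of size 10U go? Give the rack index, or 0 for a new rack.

Next-Fit only looks at rack 5, which has 3U free.
10U does not fit, so a new rack is opened.

0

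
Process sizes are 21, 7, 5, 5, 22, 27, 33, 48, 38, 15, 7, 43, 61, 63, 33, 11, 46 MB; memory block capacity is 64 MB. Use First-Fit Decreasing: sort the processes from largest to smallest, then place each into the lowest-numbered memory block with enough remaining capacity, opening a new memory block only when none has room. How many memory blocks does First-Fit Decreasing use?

Sorted descending: 63, 61, 48, 46, 43, 38, 33, 33, 27, 22, 21, 15, 11, 7, 7, 5, 5.
Put 63 MB in memory block 1; 1 MB remain.
Put 61 MB in memory block 2; 3 MB remain.
Put 48 MB in memory block 3; 16 MB remain.
Put 46 MB in memory block 4; 18 MB remain.
Put 43 MB in memory block 5; 21 MB remain.
Put 38 MB in memory block 6; 26 MB remain.
Put 33 MB in memory block 7; 31 MB remain.
Put 33 MB in memory block 8; 31 MB remain.
Put 27 MB in memory block 7; 4 MB remain.
Put 22 MB in memory block 6; 4 MB remain.
Put 21 MB in memory block 5; 0 MB remain.
Put 15 MB in memory block 3; 1 MB remain.
Put 11 MB in memory block 4; 7 MB remain.
Put 7 MB in memory block 4; 0 MB remain.
Put 7 MB in memory block 8; 24 MB remain.
Put 5 MB in memory block 8; 19 MB remain.
Put 5 MB in memory block 8; 14 MB remain.
Final memory blocks: [63] [61] [48,15] [46,11,7] [43,21] [38,22] [33,27] [33,7,5,5].

8 memory blocks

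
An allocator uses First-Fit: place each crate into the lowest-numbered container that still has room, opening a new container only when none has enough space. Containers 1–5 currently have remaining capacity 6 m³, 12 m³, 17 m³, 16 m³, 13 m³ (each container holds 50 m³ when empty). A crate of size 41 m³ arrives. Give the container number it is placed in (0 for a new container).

No container has ≥ 41 m³ free, so a new container is opened.

0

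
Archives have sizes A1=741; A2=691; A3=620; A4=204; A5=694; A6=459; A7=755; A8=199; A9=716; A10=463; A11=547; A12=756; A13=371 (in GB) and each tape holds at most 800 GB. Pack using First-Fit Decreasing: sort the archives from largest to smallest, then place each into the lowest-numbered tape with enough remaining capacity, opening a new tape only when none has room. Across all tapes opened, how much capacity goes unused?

1584

Sorted descending: 756, 755, 741, 716, 694, 691, 620, 547, 463, 459, 371, 204, 199.
756 GB → tape 1 (remaining 44 GB)
755 GB → tape 2 (remaining 45 GB)
741 GB → tape 3 (remaining 59 GB)
716 GB → tape 4 (remaining 84 GB)
694 GB → tape 5 (remaining 106 GB)
691 GB → tape 6 (remaining 109 GB)
620 GB → tape 7 (remaining 180 GB)
547 GB → tape 8 (remaining 253 GB)
463 GB → tape 9 (remaining 337 GB)
459 GB → tape 10 (remaining 341 GB)
371 GB → tape 11 (remaining 429 GB)
204 GB → tape 8 (remaining 49 GB)
199 GB → tape 9 (remaining 138 GB)
11 tapes × 800 GB = 8800 GB; used 7216 GB; unused 1584 GB.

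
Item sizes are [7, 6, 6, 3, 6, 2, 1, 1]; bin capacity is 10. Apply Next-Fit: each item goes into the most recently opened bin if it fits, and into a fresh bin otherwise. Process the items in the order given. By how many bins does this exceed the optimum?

0

Next-Fit: [7] [6] [6,3] [6,2,1,1] → 4 bins.
Total size 32; any packing needs at least ⌈32/10⌉ = 4 bins.
So 4 is already optimal.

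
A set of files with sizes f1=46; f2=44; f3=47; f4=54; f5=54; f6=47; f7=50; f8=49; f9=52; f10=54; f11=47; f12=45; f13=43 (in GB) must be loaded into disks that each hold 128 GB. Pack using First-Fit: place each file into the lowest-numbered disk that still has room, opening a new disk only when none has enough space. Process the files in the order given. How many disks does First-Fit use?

f1 (46 GB) → disk 1 (remaining 82 GB)
f2 (44 GB) → disk 1 (remaining 38 GB)
f3 (47 GB) → disk 2 (remaining 81 GB)
f4 (54 GB) → disk 2 (remaining 27 GB)
f5 (54 GB) → disk 3 (remaining 74 GB)
f6 (47 GB) → disk 3 (remaining 27 GB)
f7 (50 GB) → disk 4 (remaining 78 GB)
f8 (49 GB) → disk 4 (remaining 29 GB)
f9 (52 GB) → disk 5 (remaining 76 GB)
f10 (54 GB) → disk 5 (remaining 22 GB)
f11 (47 GB) → disk 6 (remaining 81 GB)
f12 (45 GB) → disk 6 (remaining 36 GB)
f13 (43 GB) → disk 7 (remaining 85 GB)
Final disks: [46,44] [47,54] [54,47] [50,49] [52,54] [47,45] [43].

7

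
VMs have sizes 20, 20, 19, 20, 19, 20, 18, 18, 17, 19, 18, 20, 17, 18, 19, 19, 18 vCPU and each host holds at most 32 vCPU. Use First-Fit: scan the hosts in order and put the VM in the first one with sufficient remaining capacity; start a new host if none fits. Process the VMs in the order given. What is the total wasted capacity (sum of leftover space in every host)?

20 vCPU → host 1 (remaining 12 vCPU)
20 vCPU → host 2 (remaining 12 vCPU)
19 vCPU → host 3 (remaining 13 vCPU)
20 vCPU → host 4 (remaining 12 vCPU)
19 vCPU → host 5 (remaining 13 vCPU)
20 vCPU → host 6 (remaining 12 vCPU)
18 vCPU → host 7 (remaining 14 vCPU)
18 vCPU → host 8 (remaining 14 vCPU)
17 vCPU → host 9 (remaining 15 vCPU)
19 vCPU → host 10 (remaining 13 vCPU)
18 vCPU → host 11 (remaining 14 vCPU)
20 vCPU → host 12 (remaining 12 vCPU)
17 vCPU → host 13 (remaining 15 vCPU)
18 vCPU → host 14 (remaining 14 vCPU)
19 vCPU → host 15 (remaining 13 vCPU)
19 vCPU → host 16 (remaining 13 vCPU)
18 vCPU → host 17 (remaining 14 vCPU)
17 hosts × 32 vCPU = 544 vCPU; used 319 vCPU; unused 225 vCPU.

225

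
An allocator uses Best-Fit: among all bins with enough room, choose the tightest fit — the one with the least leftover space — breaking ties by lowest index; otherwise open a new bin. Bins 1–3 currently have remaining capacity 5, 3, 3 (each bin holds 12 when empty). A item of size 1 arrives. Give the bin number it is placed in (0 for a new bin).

2

Bins with room: bin 1 (5), bin 2 (3), bin 3 (3).
Tightest fit is bin 2 with 3 free.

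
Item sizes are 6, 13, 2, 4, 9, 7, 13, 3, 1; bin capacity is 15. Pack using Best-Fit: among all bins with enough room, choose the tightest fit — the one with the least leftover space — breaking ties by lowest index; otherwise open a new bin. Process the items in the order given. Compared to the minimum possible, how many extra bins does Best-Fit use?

Best-Fit: [6,4,3,1] [13,2] [9] [7] [13] → 5 bins.
Total size 58; any packing needs at least ⌈58/15⌉ = 4 bins.
An optimal packing achieves that bound: [13,2] [13,1] [9,6] [7,4,3] → 4 bins.
Excess: 5 − 4 = 1.

1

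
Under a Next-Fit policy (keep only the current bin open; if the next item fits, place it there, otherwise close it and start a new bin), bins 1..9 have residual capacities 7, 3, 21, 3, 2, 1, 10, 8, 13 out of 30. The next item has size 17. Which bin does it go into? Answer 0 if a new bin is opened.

0

Next-Fit only looks at bin 9, which has 13 free.
17 does not fit, so a new bin is opened.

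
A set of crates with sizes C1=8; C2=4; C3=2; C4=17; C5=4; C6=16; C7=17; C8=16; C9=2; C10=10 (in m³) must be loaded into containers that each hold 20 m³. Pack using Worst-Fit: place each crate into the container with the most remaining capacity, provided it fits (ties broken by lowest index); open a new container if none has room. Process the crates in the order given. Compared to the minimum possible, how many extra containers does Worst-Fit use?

1

Worst-Fit: [8,4,2,4] [17] [16,2] [17] [16] [10] → 6 containers.
Total size 96 m³; any packing needs at least ⌈96/20⌉ = 5 containers.
An optimal packing achieves that bound: [17,2] [17,2] [16,4] [16,4] [10,8] → 5 containers.
Excess: 6 − 5 = 1.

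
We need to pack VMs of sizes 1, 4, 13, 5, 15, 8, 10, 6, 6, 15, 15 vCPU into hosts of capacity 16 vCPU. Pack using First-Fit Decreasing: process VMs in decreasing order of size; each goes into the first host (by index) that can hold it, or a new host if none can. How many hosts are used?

7

Sorted descending: 15, 15, 15, 13, 10, 8, 6, 6, 5, 4, 1.
host 1: place 15 vCPU, 1 vCPU left
host 2: place 15 vCPU, 1 vCPU left
host 3: place 15 vCPU, 1 vCPU left
host 4: place 13 vCPU, 3 vCPU left
host 5: place 10 vCPU, 6 vCPU left
host 6: place 8 vCPU, 8 vCPU left
host 5: place 6 vCPU, 0 vCPU left
host 6: place 6 vCPU, 2 vCPU left
host 7: place 5 vCPU, 11 vCPU left
host 7: place 4 vCPU, 7 vCPU left
host 1: place 1 vCPU, 0 vCPU left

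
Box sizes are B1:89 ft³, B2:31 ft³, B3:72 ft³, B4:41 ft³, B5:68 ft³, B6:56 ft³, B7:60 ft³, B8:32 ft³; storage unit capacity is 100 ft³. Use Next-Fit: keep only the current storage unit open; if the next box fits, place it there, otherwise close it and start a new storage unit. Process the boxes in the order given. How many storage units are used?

7

B1 (89 ft³) → storage unit 1 (remaining 11 ft³)
B2 (31 ft³) → storage unit 2 (remaining 69 ft³)
B3 (72 ft³) → storage unit 3 (remaining 28 ft³)
B4 (41 ft³) → storage unit 4 (remaining 59 ft³)
B5 (68 ft³) → storage unit 5 (remaining 32 ft³)
B6 (56 ft³) → storage unit 6 (remaining 44 ft³)
B7 (60 ft³) → storage unit 7 (remaining 40 ft³)
B8 (32 ft³) → storage unit 7 (remaining 8 ft³)
Final storage units: [89] [31] [72] [41] [68] [56] [60,32].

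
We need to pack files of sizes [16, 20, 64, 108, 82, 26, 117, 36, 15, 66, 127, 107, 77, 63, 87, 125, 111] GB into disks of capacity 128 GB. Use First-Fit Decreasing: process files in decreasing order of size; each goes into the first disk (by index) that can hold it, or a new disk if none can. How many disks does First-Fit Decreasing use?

11

Sorted descending: 127, 125, 117, 111, 108, 107, 87, 82, 77, 66, 64, 63, 36, 26, 20, 16, 15.
disk 1: place 127 GB, 1 GB left
disk 2: place 125 GB, 3 GB left
disk 3: place 117 GB, 11 GB left
disk 4: place 111 GB, 17 GB left
disk 5: place 108 GB, 20 GB left
disk 6: place 107 GB, 21 GB left
disk 7: place 87 GB, 41 GB left
disk 8: place 82 GB, 46 GB left
disk 9: place 77 GB, 51 GB left
disk 10: place 66 GB, 62 GB left
disk 11: place 64 GB, 64 GB left
disk 11: place 63 GB, 1 GB left
disk 7: place 36 GB, 5 GB left
disk 8: place 26 GB, 20 GB left
disk 5: place 20 GB, 0 GB left
disk 4: place 16 GB, 1 GB left
disk 6: place 15 GB, 6 GB left
Final disks: [127] [125] [117] [111,16] [108,20] [107,15] [87,36] [82,26] [77] [66] [64,63].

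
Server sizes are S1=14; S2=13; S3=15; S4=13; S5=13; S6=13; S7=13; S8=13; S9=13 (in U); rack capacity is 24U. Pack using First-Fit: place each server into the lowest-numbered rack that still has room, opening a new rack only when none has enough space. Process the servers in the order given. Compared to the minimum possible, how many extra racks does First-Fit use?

0

First-Fit: [14] [13] [15] [13] [13] [13] [13] [13] [13] → 9 racks.
9 servers exceed 12U (half the capacity), and no two of those can share a rack, so at least 9 racks are needed.
So 9 is already optimal.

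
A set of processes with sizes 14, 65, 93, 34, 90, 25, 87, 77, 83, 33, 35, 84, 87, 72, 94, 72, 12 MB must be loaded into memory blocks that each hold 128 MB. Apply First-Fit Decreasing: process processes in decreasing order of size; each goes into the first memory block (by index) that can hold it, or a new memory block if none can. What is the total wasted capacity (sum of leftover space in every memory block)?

351

Sorted descending: 94, 93, 90, 87, 87, 84, 83, 77, 72, 72, 65, 35, 34, 33, 25, 14, 12.
Put 94 MB in memory block 1; 34 MB remain.
Put 93 MB in memory block 2; 35 MB remain.
Put 90 MB in memory block 3; 38 MB remain.
Put 87 MB in memory block 4; 41 MB remain.
Put 87 MB in memory block 5; 41 MB remain.
Put 84 MB in memory block 6; 44 MB remain.
Put 83 MB in memory block 7; 45 MB remain.
Put 77 MB in memory block 8; 51 MB remain.
Put 72 MB in memory block 9; 56 MB remain.
Put 72 MB in memory block 10; 56 MB remain.
Put 65 MB in memory block 11; 63 MB remain.
Put 35 MB in memory block 2; 0 MB remain.
Put 34 MB in memory block 1; 0 MB remain.
Put 33 MB in memory block 3; 5 MB remain.
Put 25 MB in memory block 4; 16 MB remain.
Put 14 MB in memory block 4; 2 MB remain.
Put 12 MB in memory block 5; 29 MB remain.
11 memory blocks × 128 MB = 1408 MB; used 1057 MB; unused 351 MB.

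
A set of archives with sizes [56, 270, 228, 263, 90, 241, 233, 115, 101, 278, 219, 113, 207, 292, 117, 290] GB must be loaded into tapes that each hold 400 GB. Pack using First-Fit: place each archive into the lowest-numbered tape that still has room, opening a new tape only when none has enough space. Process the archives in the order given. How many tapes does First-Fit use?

10 tapes

tape 1: place 56 GB, 344 GB left
tape 1: place 270 GB, 74 GB left
tape 2: place 228 GB, 172 GB left
tape 3: place 263 GB, 137 GB left
tape 2: place 90 GB, 82 GB left
tape 4: place 241 GB, 159 GB left
tape 5: place 233 GB, 167 GB left
tape 3: place 115 GB, 22 GB left
tape 4: place 101 GB, 58 GB left
tape 6: place 278 GB, 122 GB left
tape 7: place 219 GB, 181 GB left
tape 5: place 113 GB, 54 GB left
tape 8: place 207 GB, 193 GB left
tape 9: place 292 GB, 108 GB left
tape 6: place 117 GB, 5 GB left
tape 10: place 290 GB, 110 GB left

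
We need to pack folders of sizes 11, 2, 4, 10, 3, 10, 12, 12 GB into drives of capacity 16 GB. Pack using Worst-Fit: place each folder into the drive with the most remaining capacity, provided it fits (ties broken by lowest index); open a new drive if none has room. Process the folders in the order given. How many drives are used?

11 GB → drive 1 (remaining 5 GB)
2 GB → drive 1 (remaining 3 GB)
4 GB → drive 2 (remaining 12 GB)
10 GB → drive 2 (remaining 2 GB)
3 GB → drive 1 (remaining 0 GB)
10 GB → drive 3 (remaining 6 GB)
12 GB → drive 4 (remaining 4 GB)
12 GB → drive 5 (remaining 4 GB)
Final drives: [11,2,3] [4,10] [10] [12] [12].

5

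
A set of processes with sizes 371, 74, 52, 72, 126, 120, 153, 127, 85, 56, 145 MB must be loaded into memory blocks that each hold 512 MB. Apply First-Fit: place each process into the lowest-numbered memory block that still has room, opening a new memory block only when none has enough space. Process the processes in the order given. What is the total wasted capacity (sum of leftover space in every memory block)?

memory block 1: place 371 MB, 141 MB left
memory block 1: place 74 MB, 67 MB left
memory block 1: place 52 MB, 15 MB left
memory block 2: place 72 MB, 440 MB left
memory block 2: place 126 MB, 314 MB left
memory block 2: place 120 MB, 194 MB left
memory block 2: place 153 MB, 41 MB left
memory block 3: place 127 MB, 385 MB left
memory block 3: place 85 MB, 300 MB left
memory block 3: place 56 MB, 244 MB left
memory block 3: place 145 MB, 99 MB left
3 memory blocks × 512 MB = 1536 MB; used 1381 MB; unused 155 MB.

155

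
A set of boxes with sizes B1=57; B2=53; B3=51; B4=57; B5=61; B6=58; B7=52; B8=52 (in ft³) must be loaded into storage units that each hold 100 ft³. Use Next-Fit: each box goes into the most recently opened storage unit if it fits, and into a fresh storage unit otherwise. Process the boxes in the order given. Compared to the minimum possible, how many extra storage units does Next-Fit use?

0

Next-Fit: [57] [53] [51] [57] [61] [58] [52] [52] → 8 storage units.
8 boxes exceed 50 ft³ (half the capacity), and no two of those can share a storage unit, so at least 8 storage units are needed.
So 8 is already optimal.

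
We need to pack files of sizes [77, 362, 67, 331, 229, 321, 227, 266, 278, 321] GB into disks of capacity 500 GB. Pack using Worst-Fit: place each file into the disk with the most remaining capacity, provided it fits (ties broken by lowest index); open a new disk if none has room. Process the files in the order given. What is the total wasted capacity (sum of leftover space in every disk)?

77 GB → disk 1 (remaining 423 GB)
362 GB → disk 1 (remaining 61 GB)
67 GB → disk 2 (remaining 433 GB)
331 GB → disk 2 (remaining 102 GB)
229 GB → disk 3 (remaining 271 GB)
321 GB → disk 4 (remaining 179 GB)
227 GB → disk 3 (remaining 44 GB)
266 GB → disk 5 (remaining 234 GB)
278 GB → disk 6 (remaining 222 GB)
321 GB → disk 7 (remaining 179 GB)
7 disks × 500 GB = 3500 GB; used 2479 GB; unused 1021 GB.

1021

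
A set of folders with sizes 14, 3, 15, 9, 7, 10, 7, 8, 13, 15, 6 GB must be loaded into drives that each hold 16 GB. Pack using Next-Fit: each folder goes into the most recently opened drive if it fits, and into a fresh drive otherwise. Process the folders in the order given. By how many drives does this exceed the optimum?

2

Next-Fit: [14] [3] [15] [9,7] [10] [7,8] [13] [15] [6] → 9 drives.
Total size 107 GB; any packing needs at least ⌈107/16⌉ = 7 drives.
An optimal packing achieves that bound: [15] [15] [14] [13,3] [10,6] [9,7] [8,7] → 7 drives.
Excess: 9 − 7 = 2.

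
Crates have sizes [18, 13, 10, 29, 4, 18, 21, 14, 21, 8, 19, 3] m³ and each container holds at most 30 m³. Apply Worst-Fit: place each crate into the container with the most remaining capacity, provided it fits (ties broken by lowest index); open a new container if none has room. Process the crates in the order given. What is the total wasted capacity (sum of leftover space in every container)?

62

18 m³ → container 1 (remaining 12 m³)
13 m³ → container 2 (remaining 17 m³)
10 m³ → container 2 (remaining 7 m³)
29 m³ → container 3 (remaining 1 m³)
4 m³ → container 1 (remaining 8 m³)
18 m³ → container 4 (remaining 12 m³)
21 m³ → container 5 (remaining 9 m³)
14 m³ → container 6 (remaining 16 m³)
21 m³ → container 7 (remaining 9 m³)
8 m³ → container 6 (remaining 8 m³)
19 m³ → container 8 (remaining 11 m³)
3 m³ → container 4 (remaining 9 m³)
8 containers × 30 m³ = 240 m³; used 178 m³; unused 62 m³.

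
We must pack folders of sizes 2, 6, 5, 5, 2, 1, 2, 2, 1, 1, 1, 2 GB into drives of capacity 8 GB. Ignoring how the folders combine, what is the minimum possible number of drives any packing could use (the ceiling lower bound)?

4 drives

Total size = 2 + 6 + 5 + 5 + 2 + 1 + 2 + 2 + 1 + 1 + 1 + 2 = 30 GB.
⌈30 / 8⌉ = 4.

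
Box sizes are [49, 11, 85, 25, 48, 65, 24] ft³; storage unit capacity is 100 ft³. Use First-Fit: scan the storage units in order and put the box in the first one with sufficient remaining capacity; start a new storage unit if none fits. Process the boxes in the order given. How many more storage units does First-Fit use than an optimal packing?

0

First-Fit: [49,11,25] [85] [48,24] [65] → 4 storage units.
Total size 307 ft³; any packing needs at least ⌈307/100⌉ = 4 storage units.
So 4 is already optimal.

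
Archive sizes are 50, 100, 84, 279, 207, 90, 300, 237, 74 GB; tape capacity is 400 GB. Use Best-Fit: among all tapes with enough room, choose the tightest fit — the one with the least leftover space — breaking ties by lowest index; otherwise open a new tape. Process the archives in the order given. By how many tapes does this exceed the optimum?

Best-Fit: [50,100,84] [279,90] [207] [300,74] [237] → 5 tapes.
Total size 1421 GB; any packing needs at least ⌈1421/400⌉ = 4 tapes.
An optimal packing achieves that bound: [300,100] [279,90] [237,84,74] [207,50] → 4 tapes.
Excess: 5 − 4 = 1.

1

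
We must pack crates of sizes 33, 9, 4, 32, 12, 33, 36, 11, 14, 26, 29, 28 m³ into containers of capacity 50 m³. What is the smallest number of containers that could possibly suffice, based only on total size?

Total size = 33 + 9 + 4 + 32 + 12 + 33 + 36 + 11 + 14 + 26 + 29 + 28 = 267 m³.
⌈267 / 50⌉ = 6.

6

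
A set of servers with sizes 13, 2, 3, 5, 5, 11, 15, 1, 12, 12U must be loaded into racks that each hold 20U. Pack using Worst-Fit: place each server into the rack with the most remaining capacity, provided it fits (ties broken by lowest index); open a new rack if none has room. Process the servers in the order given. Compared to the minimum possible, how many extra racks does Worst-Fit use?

Worst-Fit: [13,2,3] [5,5,1] [11] [15] [12] [12] → 6 racks.
5 servers exceed 10U (half the capacity), and no two of those can share a rack, so at least 5 racks are needed.
An optimal packing achieves that bound: [15,5] [13,5,2] [12,3,1] [12] [11] → 5 racks.
Excess: 6 − 5 = 1.

1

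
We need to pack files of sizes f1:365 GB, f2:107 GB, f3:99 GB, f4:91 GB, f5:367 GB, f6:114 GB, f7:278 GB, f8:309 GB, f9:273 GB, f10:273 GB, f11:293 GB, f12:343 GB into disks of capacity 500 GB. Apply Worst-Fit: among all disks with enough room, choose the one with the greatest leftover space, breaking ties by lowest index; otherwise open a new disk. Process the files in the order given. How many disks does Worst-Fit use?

9

Put f1 (365 GB) in disk 1; 135 GB remain.
Put f2 (107 GB) in disk 1; 28 GB remain.
Put f3 (99 GB) in disk 2; 401 GB remain.
Put f4 (91 GB) in disk 2; 310 GB remain.
Put f5 (367 GB) in disk 3; 133 GB remain.
Put f6 (114 GB) in disk 2; 196 GB remain.
Put f7 (278 GB) in disk 4; 222 GB remain.
Put f8 (309 GB) in disk 5; 191 GB remain.
Put f9 (273 GB) in disk 6; 227 GB remain.
Put f10 (273 GB) in disk 7; 227 GB remain.
Put f11 (293 GB) in disk 8; 207 GB remain.
Put f12 (343 GB) in disk 9; 157 GB remain.
Final disks: [365,107] [99,91,114] [367] [278] [309] [273] [273] [293] [343].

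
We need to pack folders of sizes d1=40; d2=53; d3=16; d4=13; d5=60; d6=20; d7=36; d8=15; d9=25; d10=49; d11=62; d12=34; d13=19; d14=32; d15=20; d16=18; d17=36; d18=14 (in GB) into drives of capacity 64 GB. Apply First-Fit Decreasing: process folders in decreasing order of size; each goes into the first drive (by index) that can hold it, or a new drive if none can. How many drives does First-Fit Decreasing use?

10

Sorted descending: 62, 60, 53, 49, 40, 36, 36, 34, 32, 25, 20, 20, 19, 18, 16, 15, 14, 13.
drive 1: place 62 GB, 2 GB left
drive 2: place 60 GB, 4 GB left
drive 3: place 53 GB, 11 GB left
drive 4: place 49 GB, 15 GB left
drive 5: place 40 GB, 24 GB left
drive 6: place 36 GB, 28 GB left
drive 7: place 36 GB, 28 GB left
drive 8: place 34 GB, 30 GB left
drive 9: place 32 GB, 32 GB left
drive 6: place 25 GB, 3 GB left
drive 5: place 20 GB, 4 GB left
drive 7: place 20 GB, 8 GB left
drive 8: place 19 GB, 11 GB left
drive 9: place 18 GB, 14 GB left
drive 10: place 16 GB, 48 GB left
drive 4: place 15 GB, 0 GB left
drive 9: place 14 GB, 0 GB left
drive 10: place 13 GB, 35 GB left
Final drives: [62] [60] [53] [49,15] [40,20] [36,25] [36,20] [34,19] [32,18,14] [16,13].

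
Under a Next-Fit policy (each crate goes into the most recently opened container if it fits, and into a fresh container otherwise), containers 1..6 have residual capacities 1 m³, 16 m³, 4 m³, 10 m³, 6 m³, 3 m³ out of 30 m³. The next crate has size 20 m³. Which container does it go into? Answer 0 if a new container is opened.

Next-Fit only looks at container 6, which has 3 m³ free.
20 m³ does not fit, so a new container is opened.

0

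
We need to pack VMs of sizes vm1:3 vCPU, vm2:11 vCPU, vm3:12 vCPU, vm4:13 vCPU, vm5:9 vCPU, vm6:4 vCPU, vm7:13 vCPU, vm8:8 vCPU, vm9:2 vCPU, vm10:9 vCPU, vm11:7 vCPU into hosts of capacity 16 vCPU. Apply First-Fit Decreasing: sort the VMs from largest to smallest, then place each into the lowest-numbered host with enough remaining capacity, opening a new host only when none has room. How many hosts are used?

7 hosts

Sorted descending: 13, 13, 12, 11, 9, 9, 8, 7, 4, 3, 2.
13 vCPU → host 1 (remaining 3 vCPU)
13 vCPU → host 2 (remaining 3 vCPU)
12 vCPU → host 3 (remaining 4 vCPU)
11 vCPU → host 4 (remaining 5 vCPU)
9 vCPU → host 5 (remaining 7 vCPU)
9 vCPU → host 6 (remaining 7 vCPU)
8 vCPU → host 7 (remaining 8 vCPU)
7 vCPU → host 5 (remaining 0 vCPU)
4 vCPU → host 3 (remaining 0 vCPU)
3 vCPU → host 1 (remaining 0 vCPU)
2 vCPU → host 2 (remaining 1 vCPU)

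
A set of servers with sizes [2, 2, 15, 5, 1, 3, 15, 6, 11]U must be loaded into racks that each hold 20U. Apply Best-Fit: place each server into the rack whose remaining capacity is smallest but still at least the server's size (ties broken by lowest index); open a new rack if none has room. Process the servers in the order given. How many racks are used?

4

rack 1: place 2U, 18U left
rack 1: place 2U, 16U left
rack 1: place 15U, 1U left
rack 2: place 5U, 15U left
rack 1: place 1U, 0U left
rack 2: place 3U, 12U left
rack 3: place 15U, 5U left
rack 2: place 6U, 6U left
rack 4: place 11U, 9U left
Final racks: [2,2,15,1] [5,3,6] [15] [11].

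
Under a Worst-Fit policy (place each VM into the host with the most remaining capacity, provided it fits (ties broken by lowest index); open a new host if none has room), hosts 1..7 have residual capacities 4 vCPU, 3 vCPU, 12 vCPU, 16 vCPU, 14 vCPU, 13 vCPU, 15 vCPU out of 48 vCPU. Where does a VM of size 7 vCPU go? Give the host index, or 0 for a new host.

Hosts with room: host 3 (12 vCPU), host 4 (16 vCPU), host 5 (14 vCPU), host 6 (13 vCPU), host 7 (15 vCPU).
Most room is host 4 with 16 vCPU free.

4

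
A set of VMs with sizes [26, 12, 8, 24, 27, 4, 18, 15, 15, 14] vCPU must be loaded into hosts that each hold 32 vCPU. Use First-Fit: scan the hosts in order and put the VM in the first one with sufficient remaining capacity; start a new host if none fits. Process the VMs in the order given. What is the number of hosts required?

Put 26 vCPU in host 1; 6 vCPU remain.
Put 12 vCPU in host 2; 20 vCPU remain.
Put 8 vCPU in host 2; 12 vCPU remain.
Put 24 vCPU in host 3; 8 vCPU remain.
Put 27 vCPU in host 4; 5 vCPU remain.
Put 4 vCPU in host 1; 2 vCPU remain.
Put 18 vCPU in host 5; 14 vCPU remain.
Put 15 vCPU in host 6; 17 vCPU remain.
Put 15 vCPU in host 6; 2 vCPU remain.
Put 14 vCPU in host 5; 0 vCPU remain.
Final hosts: [26,4] [12,8] [24] [27] [18,14] [15,15].

6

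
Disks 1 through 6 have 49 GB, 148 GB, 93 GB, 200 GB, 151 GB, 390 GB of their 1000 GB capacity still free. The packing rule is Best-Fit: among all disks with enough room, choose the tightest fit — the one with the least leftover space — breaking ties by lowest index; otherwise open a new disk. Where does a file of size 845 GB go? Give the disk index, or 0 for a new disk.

No disk has ≥ 845 GB free, so a new disk is opened.

0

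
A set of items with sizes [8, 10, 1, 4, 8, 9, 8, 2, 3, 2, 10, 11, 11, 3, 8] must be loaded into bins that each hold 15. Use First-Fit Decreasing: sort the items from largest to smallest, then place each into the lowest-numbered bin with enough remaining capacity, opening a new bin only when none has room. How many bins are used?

9

Sorted descending: 11, 11, 10, 10, 9, 8, 8, 8, 8, 4, 3, 3, 2, 2, 1.
Put 11 in bin 1; 4 remain.
Put 11 in bin 2; 4 remain.
Put 10 in bin 3; 5 remain.
Put 10 in bin 4; 5 remain.
Put 9 in bin 5; 6 remain.
Put 8 in bin 6; 7 remain.
Put 8 in bin 7; 7 remain.
Put 8 in bin 8; 7 remain.
Put 8 in bin 9; 7 remain.
Put 4 in bin 1; 0 remain.
Put 3 in bin 2; 1 remain.
Put 3 in bin 3; 2 remain.
Put 2 in bin 3; 0 remain.
Put 2 in bin 4; 3 remain.
Put 1 in bin 2; 0 remain.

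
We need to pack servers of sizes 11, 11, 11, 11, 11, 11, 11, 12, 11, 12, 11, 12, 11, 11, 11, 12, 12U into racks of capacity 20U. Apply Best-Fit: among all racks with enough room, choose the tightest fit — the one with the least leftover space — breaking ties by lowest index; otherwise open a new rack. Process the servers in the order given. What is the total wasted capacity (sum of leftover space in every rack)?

148

rack 1: place 11U, 9U left
rack 2: place 11U, 9U left
rack 3: place 11U, 9U left
rack 4: place 11U, 9U left
rack 5: place 11U, 9U left
rack 6: place 11U, 9U left
rack 7: place 11U, 9U left
rack 8: place 12U, 8U left
rack 9: place 11U, 9U left
rack 10: place 12U, 8U left
rack 11: place 11U, 9U left
rack 12: place 12U, 8U left
rack 13: place 11U, 9U left
rack 14: place 11U, 9U left
rack 15: place 11U, 9U left
rack 16: place 12U, 8U left
rack 17: place 12U, 8U left
17 racks × 20U = 340U; used 192U; unused 148U.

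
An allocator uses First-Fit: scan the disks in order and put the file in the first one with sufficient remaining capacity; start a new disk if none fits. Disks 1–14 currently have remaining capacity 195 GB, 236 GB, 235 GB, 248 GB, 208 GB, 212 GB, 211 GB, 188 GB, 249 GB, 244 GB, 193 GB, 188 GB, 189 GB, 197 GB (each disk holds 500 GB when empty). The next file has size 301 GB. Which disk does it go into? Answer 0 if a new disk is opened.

0

No disk has ≥ 301 GB free, so a new disk is opened.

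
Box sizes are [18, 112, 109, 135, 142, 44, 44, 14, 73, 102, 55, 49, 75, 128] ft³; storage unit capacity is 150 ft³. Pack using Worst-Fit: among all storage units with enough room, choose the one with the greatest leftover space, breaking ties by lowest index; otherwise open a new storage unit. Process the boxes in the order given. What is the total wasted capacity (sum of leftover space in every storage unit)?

18 ft³ → storage unit 1 (remaining 132 ft³)
112 ft³ → storage unit 1 (remaining 20 ft³)
109 ft³ → storage unit 2 (remaining 41 ft³)
135 ft³ → storage unit 3 (remaining 15 ft³)
142 ft³ → storage unit 4 (remaining 8 ft³)
44 ft³ → storage unit 5 (remaining 106 ft³)
44 ft³ → storage unit 5 (remaining 62 ft³)
14 ft³ → storage unit 5 (remaining 48 ft³)
73 ft³ → storage unit 6 (remaining 77 ft³)
102 ft³ → storage unit 7 (remaining 48 ft³)
55 ft³ → storage unit 6 (remaining 22 ft³)
49 ft³ → storage unit 8 (remaining 101 ft³)
75 ft³ → storage unit 8 (remaining 26 ft³)
128 ft³ → storage unit 9 (remaining 22 ft³)
9 storage units × 150 ft³ = 1350 ft³; used 1100 ft³; unused 250 ft³.

250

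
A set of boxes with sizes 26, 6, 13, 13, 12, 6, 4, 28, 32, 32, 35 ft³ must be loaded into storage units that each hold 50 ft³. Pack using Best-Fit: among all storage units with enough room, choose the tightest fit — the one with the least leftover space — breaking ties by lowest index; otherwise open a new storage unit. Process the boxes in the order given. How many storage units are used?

6 storage units

26 ft³ → storage unit 1 (remaining 24 ft³)
6 ft³ → storage unit 1 (remaining 18 ft³)
13 ft³ → storage unit 1 (remaining 5 ft³)
13 ft³ → storage unit 2 (remaining 37 ft³)
12 ft³ → storage unit 2 (remaining 25 ft³)
6 ft³ → storage unit 2 (remaining 19 ft³)
4 ft³ → storage unit 1 (remaining 1 ft³)
28 ft³ → storage unit 3 (remaining 22 ft³)
32 ft³ → storage unit 4 (remaining 18 ft³)
32 ft³ → storage unit 5 (remaining 18 ft³)
35 ft³ → storage unit 6 (remaining 15 ft³)
Final storage units: [26,6,13,4] [13,12,6] [28] [32] [32] [35].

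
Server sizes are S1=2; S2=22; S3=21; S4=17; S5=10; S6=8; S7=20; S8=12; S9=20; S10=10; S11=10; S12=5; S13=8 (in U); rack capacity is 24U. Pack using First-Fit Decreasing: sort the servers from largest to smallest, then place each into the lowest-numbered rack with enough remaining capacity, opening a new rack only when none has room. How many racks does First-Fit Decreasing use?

8

Sorted descending: 22, 21, 20, 20, 17, 12, 10, 10, 10, 8, 8, 5, 2.
22U → rack 1 (remaining 2U)
21U → rack 2 (remaining 3U)
20U → rack 3 (remaining 4U)
20U → rack 4 (remaining 4U)
17U → rack 5 (remaining 7U)
12U → rack 6 (remaining 12U)
10U → rack 6 (remaining 2U)
10U → rack 7 (remaining 14U)
10U → rack 7 (remaining 4U)
8U → rack 8 (remaining 16U)
8U → rack 8 (remaining 8U)
5U → rack 5 (remaining 2U)
2U → rack 1 (remaining 0U)
Final racks: [22,2] [21] [20] [20] [17,5] [12,10] [10,10] [8,8].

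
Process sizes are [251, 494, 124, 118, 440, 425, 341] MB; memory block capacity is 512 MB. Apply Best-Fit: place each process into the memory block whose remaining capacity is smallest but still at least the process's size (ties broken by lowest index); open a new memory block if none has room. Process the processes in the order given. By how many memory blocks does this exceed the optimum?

Best-Fit: [251,124,118] [494] [440] [425] [341] → 5 memory blocks.
Total size 2193 MB; any packing needs at least ⌈2193/512⌉ = 5 memory blocks.
So 5 is already optimal.

0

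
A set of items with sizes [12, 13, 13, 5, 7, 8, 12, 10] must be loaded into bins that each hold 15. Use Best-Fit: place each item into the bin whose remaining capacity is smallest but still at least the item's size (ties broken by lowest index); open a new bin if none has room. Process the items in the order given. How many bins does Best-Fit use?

bin 1: place 12, 3 left
bin 2: place 13, 2 left
bin 3: place 13, 2 left
bin 4: place 5, 10 left
bin 4: place 7, 3 left
bin 5: place 8, 7 left
bin 6: place 12, 3 left
bin 7: place 10, 5 left

7 bins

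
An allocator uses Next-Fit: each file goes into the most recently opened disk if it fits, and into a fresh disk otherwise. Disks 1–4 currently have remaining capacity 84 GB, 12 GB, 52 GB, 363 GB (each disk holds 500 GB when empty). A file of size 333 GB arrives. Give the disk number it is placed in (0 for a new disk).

Next-Fit only looks at disk 4, which has 363 GB free.
333 GB fits there.

4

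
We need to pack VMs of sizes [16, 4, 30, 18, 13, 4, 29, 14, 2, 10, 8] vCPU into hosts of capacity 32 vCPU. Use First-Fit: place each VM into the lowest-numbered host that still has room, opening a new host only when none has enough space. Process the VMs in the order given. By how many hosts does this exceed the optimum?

0

First-Fit: [16,4,4,2] [30] [18,13] [29] [14,10,8] → 5 hosts.
Total size 148 vCPU; any packing needs at least ⌈148/32⌉ = 5 hosts.
So 5 is already optimal.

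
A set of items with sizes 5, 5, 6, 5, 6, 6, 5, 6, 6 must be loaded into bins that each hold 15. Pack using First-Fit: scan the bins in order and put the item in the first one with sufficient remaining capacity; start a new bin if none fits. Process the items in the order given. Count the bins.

4 bins

5 → bin 1 (remaining 10)
5 → bin 1 (remaining 5)
6 → bin 2 (remaining 9)
5 → bin 1 (remaining 0)
6 → bin 2 (remaining 3)
6 → bin 3 (remaining 9)
5 → bin 3 (remaining 4)
6 → bin 4 (remaining 9)
6 → bin 4 (remaining 3)
Final bins: [5,5,5] [6,6] [6,5] [6,6].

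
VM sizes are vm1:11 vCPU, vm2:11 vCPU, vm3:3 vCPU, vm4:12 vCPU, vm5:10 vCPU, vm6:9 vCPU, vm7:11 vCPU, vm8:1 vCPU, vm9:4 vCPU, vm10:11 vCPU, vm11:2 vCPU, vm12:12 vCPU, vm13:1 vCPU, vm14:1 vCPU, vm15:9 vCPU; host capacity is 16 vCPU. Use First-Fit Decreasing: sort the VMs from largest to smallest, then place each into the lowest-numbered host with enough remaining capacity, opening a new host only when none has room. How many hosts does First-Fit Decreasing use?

Sorted descending: 12, 12, 11, 11, 11, 11, 10, 9, 9, 4, 3, 2, 1, 1, 1.
host 1: place 12 vCPU, 4 vCPU left
host 2: place 12 vCPU, 4 vCPU left
host 3: place 11 vCPU, 5 vCPU left
host 4: place 11 vCPU, 5 vCPU left
host 5: place 11 vCPU, 5 vCPU left
host 6: place 11 vCPU, 5 vCPU left
host 7: place 10 vCPU, 6 vCPU left
host 8: place 9 vCPU, 7 vCPU left
host 9: place 9 vCPU, 7 vCPU left
host 1: place 4 vCPU, 0 vCPU left
host 2: place 3 vCPU, 1 vCPU left
host 3: place 2 vCPU, 3 vCPU left
host 2: place 1 vCPU, 0 vCPU left
host 3: place 1 vCPU, 2 vCPU left
host 3: place 1 vCPU, 1 vCPU left
Final hosts: [12,4] [12,3,1] [11,2,1,1] [11] [11] [11] [10] [9] [9].

9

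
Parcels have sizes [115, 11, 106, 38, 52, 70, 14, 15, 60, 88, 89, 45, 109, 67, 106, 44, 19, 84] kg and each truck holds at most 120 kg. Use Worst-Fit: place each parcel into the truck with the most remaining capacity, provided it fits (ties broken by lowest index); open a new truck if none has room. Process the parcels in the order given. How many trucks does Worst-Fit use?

115 kg → truck 1 (remaining 5 kg)
11 kg → truck 2 (remaining 109 kg)
106 kg → truck 2 (remaining 3 kg)
38 kg → truck 3 (remaining 82 kg)
52 kg → truck 3 (remaining 30 kg)
70 kg → truck 4 (remaining 50 kg)
14 kg → truck 4 (remaining 36 kg)
15 kg → truck 4 (remaining 21 kg)
60 kg → truck 5 (remaining 60 kg)
88 kg → truck 6 (remaining 32 kg)
89 kg → truck 7 (remaining 31 kg)
45 kg → truck 5 (remaining 15 kg)
109 kg → truck 8 (remaining 11 kg)
67 kg → truck 9 (remaining 53 kg)
106 kg → truck 10 (remaining 14 kg)
44 kg → truck 9 (remaining 9 kg)
19 kg → truck 6 (remaining 13 kg)
84 kg → truck 11 (remaining 36 kg)
Final trucks: [115] [11,106] [38,52] [70,14,15] [60,45] [88,19] [89] [109] [67,44] [106] [84].

11 trucks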